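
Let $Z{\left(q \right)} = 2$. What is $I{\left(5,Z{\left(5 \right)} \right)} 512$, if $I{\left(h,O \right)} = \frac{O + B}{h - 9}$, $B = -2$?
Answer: $0$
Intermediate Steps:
$I{\left(h,O \right)} = \frac{-2 + O}{-9 + h}$ ($I{\left(h,O \right)} = \frac{O - 2}{h - 9} = \frac{-2 + O}{-9 + h}$)
$I{\left(5,Z{\left(5 \right)} \right)} 512 = \frac{-2 + 2}{-9 + 5} \cdot 512 = \frac{1}{-4} \cdot 0 \cdot 512 = \left(- \frac{1}{4}\right) 0 \cdot 512 = 0 \cdot 512 = 0$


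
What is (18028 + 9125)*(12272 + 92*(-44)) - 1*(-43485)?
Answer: 223349757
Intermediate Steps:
(18028 + 9125)*(12272 + 92*(-44)) - 1*(-43485) = 27153*(12272 - 4048) + 43485 = 27153*8224 + 43485 = 223306272 + 43485 = 223349757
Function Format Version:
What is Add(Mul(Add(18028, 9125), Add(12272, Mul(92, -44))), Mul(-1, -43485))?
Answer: 223349757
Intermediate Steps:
Add(Mul(Add(18028, 9125), Add(12272, Mul(92, -44))), Mul(-1, -43485)) = Add(Mul(27153, Add(12272, -4048)), 43485) = Add(Mul(27153, 8224), 43485) = Add(223306272, 43485) = 223349757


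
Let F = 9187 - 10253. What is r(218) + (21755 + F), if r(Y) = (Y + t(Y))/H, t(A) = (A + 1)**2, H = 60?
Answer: 1289519/60 ≈ 21492.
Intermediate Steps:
t(A) = (1 + A)**2
F = -1066
r(Y) = Y/60 + (1 + Y)**2/60 (r(Y) = (Y + (1 + Y)**2)/60 = (Y + (1 + Y)**2)*(1/60) = Y/60 + (1 + Y)**2/60)
r(218) + (21755 + F) = ((1/60)*218 + (1 + 218)**2/60) + (21755 - 1066) = (109/30 + (1/60)*219**2) + 20689 = (109/30 + (1/60)*47961) + 20689 = (109/30 + 15987/20) + 20689 = 48179/60 + 20689 = 1289519/60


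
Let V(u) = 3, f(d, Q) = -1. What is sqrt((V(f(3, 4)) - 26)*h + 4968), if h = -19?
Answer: sqrt(5405) ≈ 73.519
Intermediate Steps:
sqrt((V(f(3, 4)) - 26)*h + 4968) = sqrt((3 - 26)*(-19) + 4968) = sqrt(-23*(-19) + 4968) = sqrt(437 + 4968) = sqrt(5405)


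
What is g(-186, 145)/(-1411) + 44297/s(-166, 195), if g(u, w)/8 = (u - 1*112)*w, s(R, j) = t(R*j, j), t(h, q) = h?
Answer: 134062151/550290 ≈ 243.62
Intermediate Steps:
s(R, j) = R*j
g(u, w) = 8*w*(-112 + u) (g(u, w) = 8*((u - 1*112)*w) = 8*((u - 112)*w) = 8*((-112 + u)*w) = 8*(w*(-112 + u)) = 8*w*(-112 + u))
g(-186, 145)/(-1411) + 44297/s(-166, 195) = (8*145*(-112 - 186))/(-1411) + 44297/((-166*195)) = (8*145*(-298))*(-1/1411) + 44297/(-32370) = -345680*(-1/1411) + 44297*(-1/32370) = 345680/1411 - 44297/32370 = 134062151/550290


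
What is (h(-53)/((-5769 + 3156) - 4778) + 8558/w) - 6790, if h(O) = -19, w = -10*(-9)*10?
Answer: -1186924519/175050 ≈ -6780.5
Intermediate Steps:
w = 900 (w = 90*10 = 900)
(h(-53)/((-5769 + 3156) - 4778) + 8558/w) - 6790 = (-19/((-5769 + 3156) - 4778) + 8558/900) - 6790 = (-19/(-2613 - 4778) + 8558*(1/900)) - 6790 = (-19/(-7391) + 4279/450) - 6790 = (-19*(-1/7391) + 4279/450) - 6790 = (1/389 + 4279/450) - 6790 = 1664981/175050 - 6790 = -1186924519/175050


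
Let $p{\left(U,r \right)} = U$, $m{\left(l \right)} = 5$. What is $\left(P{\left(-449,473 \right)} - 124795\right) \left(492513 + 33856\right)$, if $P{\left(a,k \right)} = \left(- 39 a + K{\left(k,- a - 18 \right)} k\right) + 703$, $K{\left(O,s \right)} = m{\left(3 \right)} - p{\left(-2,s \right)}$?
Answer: $-54358126630$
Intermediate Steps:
$K{\left(O,s \right)} = 7$ ($K{\left(O,s \right)} = 5 - -2 = 5 + 2 = 7$)
$P{\left(a,k \right)} = 703 - 39 a + 7 k$ ($P{\left(a,k \right)} = \left(- 39 a + 7 k\right) + 703 = 703 - 39 a + 7 k$)
$\left(P{\left(-449,473 \right)} - 124795\right) \left(492513 + 33856\right) = \left(\left(703 - -17511 + 7 \cdot 473\right) - 124795\right) \left(492513 + 33856\right) = \left(\left(703 + 17511 + 3311\right) - 124795\right) 526369 = \left(21525 - 124795\right) 526369 = \left(-103270\right) 526369 = -54358126630$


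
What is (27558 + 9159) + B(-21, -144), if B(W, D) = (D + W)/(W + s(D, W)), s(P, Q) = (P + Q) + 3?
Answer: 2239792/61 ≈ 36718.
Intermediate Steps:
s(P, Q) = 3 + P + Q
B(W, D) = (D + W)/(3 + D + 2*W) (B(W, D) = (D + W)/(W + (3 + D + W)) = (D + W)/(3 + D + 2*W))
(27558 + 9159) + B(-21, -144) = (27558 + 9159) + (-144 - 21)/(3 - 144 + 2*(-21)) = 36717 - 165/(3 - 144 - 42) = 36717 - 165/(-183) = 36717 - 1/183*(-165) = 36717 + 55/61 = 2239792/61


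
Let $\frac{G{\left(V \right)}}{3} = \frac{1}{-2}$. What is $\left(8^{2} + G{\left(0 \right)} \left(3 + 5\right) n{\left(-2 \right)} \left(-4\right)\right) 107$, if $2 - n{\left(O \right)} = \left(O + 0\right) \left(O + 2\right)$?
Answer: $17120$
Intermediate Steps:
$G{\left(V \right)} = - \frac{3}{2}$ ($G{\left(V \right)} = \frac{3}{-2} = 3 \left(- \frac{1}{2}\right) = - \frac{3}{2}$)
$n{\left(O \right)} = 2 - O \left(2 + O\right)$ ($n{\left(O \right)} = 2 - \left(O + 0\right) \left(O + 2\right) = 2 - O \left(2 + O\right)$)
$\left(8^{2} + G{\left(0 \right)} \left(3 + 5\right) n{\left(-2 \right)} \left(-4\right)\right) 107 = \left(8^{2} + - \frac{3 \left(3 + 5\right) \left(2 - \left(-2\right)^{2} - -4\right)}{2} \left(-4\right)\right) 107 = \left(64 + - \frac{3 \cdot 8 \left(2 - 4 + 4\right)}{2} \left(-4\right)\right) 107 = \left(64 + - \frac{3 \cdot 8 \cdot 2}{2} \left(-4\right)\right) 107 = \left(64 + \left(- \frac{3}{2}\right) 16 \left(-4\right)\right) 107 = \left(64 - -96\right) 107 = \left(64 + 96\right) 107 = 160 \cdot 107 = 17120$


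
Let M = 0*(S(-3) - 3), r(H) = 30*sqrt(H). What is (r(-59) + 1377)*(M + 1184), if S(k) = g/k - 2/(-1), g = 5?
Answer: 1630368 + 35520*I*sqrt(59) ≈ 1.6304e+6 + 2.7283e+5*I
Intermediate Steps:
S(k) = 2 + 5/k (S(k) = 5/k - 2/(-1) = 5/k - 2*(-1) = 5/k + 2 = 2 + 5/k)
M = 0 (M = 0*((2 + 5/(-3)) - 3) = 0*((2 + 5*(-1/3)) - 3) = 0*((2 - 5/3) - 3) = 0*(1/3 - 3) = 0*(-8/3) = 0)
(r(-59) + 1377)*(M + 1184) = (30*sqrt(-59) + 1377)*(0 + 1184) = (30*(I*sqrt(59)) + 1377)*1184 = (30*I*sqrt(59) + 1377)*1184 = (1377 + 30*I*sqrt(59))*1184 = 1630368 + 35520*I*sqrt(59)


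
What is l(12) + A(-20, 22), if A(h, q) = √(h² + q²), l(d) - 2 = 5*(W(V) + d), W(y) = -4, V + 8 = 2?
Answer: 42 + 2*√221 ≈ 71.732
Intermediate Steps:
V = -6 (V = -8 + 2 = -6)
l(d) = -18 + 5*d (l(d) = 2 + 5*(-4 + d) = 2 + (-20 + 5*d) = -18 + 5*d)
l(12) + A(-20, 22) = (-18 + 5*12) + √((-20)² + 22²) = (-18 + 60) + √(400 + 484) = 42 + √884 = 42 + 2*√221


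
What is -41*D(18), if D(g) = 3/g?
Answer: -41/6 ≈ -6.8333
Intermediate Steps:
-41*D(18) = -123/18 = -41*⅙ = -41/6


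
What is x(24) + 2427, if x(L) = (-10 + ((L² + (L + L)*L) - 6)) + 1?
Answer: 4140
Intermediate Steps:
x(L) = -15 + 3*L² (x(L) = (-10 + ((L² + (2*L)*L) - 6)) + 1 = (-10 + ((L² + 2*L²) - 6)) + 1 = (-10 + (3*L² - 6)) + 1 = (-10 + (-6 + 3*L²)) + 1 = (-16 + 3*L²) + 1 = -15 + 3*L²)
x(24) + 2427 = (-15 + 3*24²) + 2427 = (-15 + 3*576) + 2427 = (-15 + 1728) + 2427 = 1713 + 2427 = 4140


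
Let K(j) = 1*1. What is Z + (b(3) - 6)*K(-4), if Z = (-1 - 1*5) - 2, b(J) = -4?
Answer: -18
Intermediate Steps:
K(j) = 1
Z = -8 (Z = (-1 - 5) - 2 = -6 - 2 = -8)
Z + (b(3) - 6)*K(-4) = -8 + (-4 - 6)*1 = -8 - 10*1 = -8 - 10 = -18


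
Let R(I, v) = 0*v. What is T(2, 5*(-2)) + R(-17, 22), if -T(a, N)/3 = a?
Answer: -6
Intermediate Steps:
T(a, N) = -3*a
R(I, v) = 0
T(2, 5*(-2)) + R(-17, 22) = -3*2 + 0 = -6 + 0 = -6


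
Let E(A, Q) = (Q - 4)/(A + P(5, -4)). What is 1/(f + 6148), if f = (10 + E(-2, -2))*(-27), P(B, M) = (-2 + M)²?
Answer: 17/100007 ≈ 0.00016999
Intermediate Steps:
E(A, Q) = (-4 + Q)/(36 + A) (E(A, Q) = (Q - 4)/(A + (-2 - 4)²) = (-4 + Q)/(A + (-6)²) = (-4 + Q)/(A + 36) = (-4 + Q)/(36 + A))
f = -4509/17 (f = (10 + (-4 - 2)/(36 - 2))*(-27) = (10 - 6/34)*(-27) = (10 + (1/34)*(-6))*(-27) = (10 - 3/17)*(-27) = (167/17)*(-27) = -4509/17 ≈ -265.24)
1/(f + 6148) = 1/(-4509/17 + 6148) = 1/(100007/17) = 17/100007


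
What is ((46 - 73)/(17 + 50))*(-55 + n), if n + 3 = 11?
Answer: 1269/67 ≈ 18.940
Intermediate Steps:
n = 8 (n = -3 + 11 = 8)
((46 - 73)/(17 + 50))*(-55 + n) = ((46 - 73)/(17 + 50))*(-55 + 8) = -27/67*(-47) = 1269/67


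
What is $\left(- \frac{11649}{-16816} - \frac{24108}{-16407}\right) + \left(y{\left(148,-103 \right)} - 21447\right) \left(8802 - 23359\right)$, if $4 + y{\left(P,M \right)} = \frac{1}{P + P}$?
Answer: $\frac{1062555700589793179}{3402768048} \approx 3.1226 \cdot 10^{8}$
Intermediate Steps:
$y{\left(P,M \right)} = -4 + \frac{1}{2 P}$ ($y{\left(P,M \right)} = -4 + \frac{1}{P + P} = -4 + \frac{1}{2 P}$)
$\left(- \frac{11649}{-16816} - \frac{24108}{-16407}\right) + \left(y{\left(148,-103 \right)} - 21447\right) \left(8802 - 23359\right) = \left(- \frac{11649}{-16816} - \frac{24108}{-16407}\right) + \left(\left(-4 + \frac{1}{2 \cdot 148}\right) - 21447\right) \left(8802 - 23359\right) = \left(\left(-11649\right) \left(- \frac{1}{16816}\right) - - \frac{8036}{5469}\right) + \left(\left(-4 + \frac{1}{2} \cdot \frac{1}{148}\right) - 21447\right) \left(-14557\right) = \left(\frac{11649}{16816} + \frac{8036}{5469}\right) + \left(\left(-4 + \frac{1}{296}\right) - 21447\right) \left(-14557\right) = \frac{198841757}{91966704} + \left(- \frac{1183}{296} - 21447\right) \left(-14557\right) = \frac{198841757}{91966704} - - \frac{92429598715}{296} = \frac{198841757}{91966704} + \frac{92429598715}{296} = \frac{1062555700589793179}{3402768048}$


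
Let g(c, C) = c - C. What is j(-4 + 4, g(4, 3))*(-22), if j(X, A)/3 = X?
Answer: 0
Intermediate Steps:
j(X, A) = 3*X
j(-4 + 4, g(4, 3))*(-22) = (3*(-4 + 4))*(-22) = (3*0)*(-22) = 0*(-22) = 0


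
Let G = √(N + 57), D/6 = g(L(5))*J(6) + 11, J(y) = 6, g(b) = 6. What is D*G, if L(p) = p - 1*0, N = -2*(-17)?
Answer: 282*√91 ≈ 2690.1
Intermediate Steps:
N = 34
L(p) = p (L(p) = p + 0 = p)
D = 282 (D = 6*(6*6 + 11) = 6*(36 + 11) = 6*47 = 282)
G = √91 (G = √(34 + 57) = √91 ≈ 9.5394)
D*G = 282*√91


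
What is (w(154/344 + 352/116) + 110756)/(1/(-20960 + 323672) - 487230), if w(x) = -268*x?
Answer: -41456108412408/183920488595473 ≈ -0.22540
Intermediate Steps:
(w(154/344 + 352/116) + 110756)/(1/(-20960 + 323672) - 487230) = (-268*(154/344 + 352/116) + 110756)/(1/(-20960 + 323672) - 487230) = (-268*(154*(1/344) + 352*(1/116)) + 110756)/(1/302712 - 487230) = (-268*(77/172 + 88/29) + 110756)/(1/302712 - 487230) = (-268*17369/4988 + 110756)/(-147490367759/302712) = (-1163723/1247 + 110756)*(-302712/147490367759) = (136949009/1247)*(-302712/147490367759) = -41456108412408/183920488595473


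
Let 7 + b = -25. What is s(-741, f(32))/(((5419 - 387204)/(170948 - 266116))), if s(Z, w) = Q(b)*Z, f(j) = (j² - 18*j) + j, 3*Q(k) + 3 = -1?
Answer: 94025984/381785 ≈ 246.28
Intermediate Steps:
b = -32 (b = -7 - 25 = -32)
Q(k) = -4/3 (Q(k) = -1 + (⅓)*(-1) = -1 - ⅓ = -4/3)
f(j) = j² - 17*j
s(Z, w) = -4*Z/3
s(-741, f(32))/(((5419 - 387204)/(170948 - 266116))) = (-4/3*(-741))/(((5419 - 387204)/(170948 - 266116))) = 988/((-381785/(-95168))) = 988/((-381785*(-1/95168))) = 988/(381785/95168) = 988*(95168/381785) = 94025984/381785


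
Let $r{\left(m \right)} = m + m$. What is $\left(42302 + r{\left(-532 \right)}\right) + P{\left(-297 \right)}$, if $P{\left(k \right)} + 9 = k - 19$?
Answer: $40913$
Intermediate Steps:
$r{\left(m \right)} = 2 m$
$P{\left(k \right)} = -28 + k$ ($P{\left(k \right)} = -9 + \left(k - 19\right) = -9 + \left(-19 + k\right) = -28 + k$)
$\left(42302 + r{\left(-532 \right)}\right) + P{\left(-297 \right)} = \left(42302 + 2 \left(-532\right)\right) - 325 = \left(42302 - 1064\right) - 325 = 41238 - 325 = 40913$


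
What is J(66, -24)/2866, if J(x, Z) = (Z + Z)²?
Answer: 1152/1433 ≈ 0.80391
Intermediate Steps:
J(x, Z) = 4*Z² (J(x, Z) = (2*Z)² = 4*Z²)
J(66, -24)/2866 = (4*(-24)²)/2866 = (4*576)*(1/2866) = 2304*(1/2866) = 1152/1433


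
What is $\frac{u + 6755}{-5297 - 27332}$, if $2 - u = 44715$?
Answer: $\frac{37958}{32629} \approx 1.1633$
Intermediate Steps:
$u = -44713$ ($u = 2 - 44715 = -44713$)
$\frac{u + 6755}{-5297 - 27332} = \frac{-44713 + 6755}{-5297 - 27332} = - \frac{37958}{-32629} = \left(-37958\right) \left(- \frac{1}{32629}\right) = \frac{37958}{32629}$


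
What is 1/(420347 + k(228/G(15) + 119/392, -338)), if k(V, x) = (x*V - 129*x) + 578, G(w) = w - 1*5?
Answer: 140/63940519 ≈ 2.1895e-6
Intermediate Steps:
G(w) = -5 + w (G(w) = w - 5 = -5 + w)
k(V, x) = 578 - 129*x + V*x (k(V, x) = (V*x - 129*x) + 578 = (-129*x + V*x) + 578 = 578 - 129*x + V*x)
1/(420347 + k(228/G(15) + 119/392, -338)) = 1/(420347 + (578 - 129*(-338) + (228/(-5 + 15) + 119/392)*(-338))) = 1/(420347 + (578 + 43602 + (228/10 + 119*(1/392))*(-338))) = 1/(420347 + (578 + 43602 + (228*(⅒) + 17/56)*(-338))) = 1/(420347 + (578 + 43602 + (114/5 + 17/56)*(-338))) = 1/(420347 + (578 + 43602 + (6469/280)*(-338))) = 1/(420347 + (578 + 43602 - 1093261/140)) = 1/(420347 + 5091939/140) = 1/(63940519/140) = 140/63940519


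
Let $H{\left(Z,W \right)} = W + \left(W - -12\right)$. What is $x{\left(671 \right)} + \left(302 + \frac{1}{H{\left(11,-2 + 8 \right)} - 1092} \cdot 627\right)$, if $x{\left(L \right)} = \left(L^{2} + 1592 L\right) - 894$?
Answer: $\frac{540365427}{356} \approx 1.5179 \cdot 10^{6}$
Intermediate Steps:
$x{\left(L \right)} = -894 + L^{2} + 1592 L$
$H{\left(Z,W \right)} = 12 + 2 W$ ($H{\left(Z,W \right)} = W + \left(W + 12\right) = W + \left(12 + W\right) = 12 + 2 W$)
$x{\left(671 \right)} + \left(302 + \frac{1}{H{\left(11,-2 + 8 \right)} - 1092} \cdot 627\right) = \left(-894 + 671^{2} + 1592 \cdot 671\right) + \left(302 + \frac{1}{\left(12 + 2 \left(-2 + 8\right)\right) - 1092} \cdot 627\right) = \left(-894 + 450241 + 1068232\right) + \left(302 + \frac{1}{\left(12 + 2 \cdot 6\right) - 1092} \cdot 627\right) = 1517579 + \left(302 + \frac{1}{\left(12 + 12\right) - 1092} \cdot 627\right) = 1517579 + \left(302 + \frac{1}{24 - 1092} \cdot 627\right) = 1517579 + \left(302 + \frac{1}{-1068} \cdot 627\right) = 1517579 + \left(302 - \frac{209}{356}\right) = 1517579 + \frac{107303}{356} = \frac{540365427}{356}$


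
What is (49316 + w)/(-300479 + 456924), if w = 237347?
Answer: 286663/156445 ≈ 1.8324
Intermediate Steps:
(49316 + w)/(-300479 + 456924) = (49316 + 237347)/(-300479 + 456924) = 286663/156445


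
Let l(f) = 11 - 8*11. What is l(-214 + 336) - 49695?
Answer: -49772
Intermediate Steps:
l(f) = -77 (l(f) = 11 - 88 = -77)
l(-214 + 336) - 49695 = -77 - 49695 = -49772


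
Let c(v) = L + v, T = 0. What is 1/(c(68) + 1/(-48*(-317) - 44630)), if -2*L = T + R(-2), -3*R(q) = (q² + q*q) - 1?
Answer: 44121/3051701 ≈ 0.014458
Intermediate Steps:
R(q) = ⅓ - 2*q²/3 (R(q) = -((q² + q*q) - 1)/3 = -((q² + q²) - 1)/3 = -(2*q² - 1)/3 = -(-1 + 2*q²)/3 = ⅓ - 2*q²/3)
L = 7/6 (L = -(0 + (⅓ - ⅔*(-2)²))/2 = -(0 + (⅓ - ⅔*4))/2 = -(0 + (⅓ - 8/3))/2 = -(0 - 7/3)/2 = -½*(-7/3) = 7/6 ≈ 1.1667)
c(v) = 7/6 + v
1/(c(68) + 1/(-48*(-317) - 44630)) = 1/((7/6 + 68) + 1/(-48*(-317) - 44630)) = 1/(415/6 + 1/(15216 - 44630)) = 1/(415/6 + 1/(-29414)) = 1/(415/6 - 1/29414) = 1/(3051701/44121) = 44121/3051701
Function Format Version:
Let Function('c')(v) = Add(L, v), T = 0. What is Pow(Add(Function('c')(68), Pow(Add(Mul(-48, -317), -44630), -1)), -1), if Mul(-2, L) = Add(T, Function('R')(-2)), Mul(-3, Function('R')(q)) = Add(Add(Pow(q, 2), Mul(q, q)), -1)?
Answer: Rational(44121, 3051701) ≈ 0.014458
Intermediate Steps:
Function('R')(q) = Add(Rational(1, 3), Mul(Rational(-2, 3), Pow(q, 2))) (Function('R')(q) = Mul(Rational(-1, 3), Add(Add(Pow(q, 2), Mul(q, q)), -1)) = Mul(Rational(-1, 3), Add(Add(Pow(q, 2), Pow(q, 2)), -1)) = Mul(Rational(-1, 3), Add(Mul(2, Pow(q, 2)), -1)) = Mul(Rational(-1, 3), Add(-1, Mul(2, Pow(q, 2)))) = Add(Rational(1, 3), Mul(Rational(-2, 3), Pow(q, 2))))
L = Rational(7, 6) (L = Mul(Rational(-1, 2), Add(0, Add(Rational(1, 3), Mul(Rational(-2, 3), Pow(-2, 2))))) = Mul(Rational(-1, 2), Add(0, Add(Rational(1, 3), Mul(Rational(-2, 3), 4)))) = Mul(Rational(-1, 2), Add(0, Add(Rational(1, 3), Rational(-8, 3)))) = Mul(Rational(-1, 2), Add(0, Rational(-7, 3))) = Mul(Rational(-1, 2), Rational(-7, 3)) = Rational(7, 6) ≈ 1.1667)
Function('c')(v) = Add(Rational(7, 6), v)
Pow(Add(Function('c')(68), Pow(Add(Mul(-48, -317), -44630), -1)), -1) = Pow(Add(Add(Rational(7, 6), 68), Pow(Add(Mul(-48, -317), -44630), -1)), -1) = Pow(Add(Rational(415, 6), Pow(Add(15216, -44630), -1)), -1) = Pow(Add(Rational(415, 6), Pow(-29414, -1)), -1) = Pow(Add(Rational(415, 6), Rational(-1, 29414)), -1) = Pow(Rational(3051701, 44121), -1) = Rational(44121, 3051701)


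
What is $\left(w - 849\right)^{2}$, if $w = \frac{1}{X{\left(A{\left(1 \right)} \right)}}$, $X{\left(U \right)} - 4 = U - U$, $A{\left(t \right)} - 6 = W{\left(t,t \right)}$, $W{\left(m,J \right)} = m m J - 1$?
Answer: $\frac{11526025}{16} \approx 7.2038 \cdot 10^{5}$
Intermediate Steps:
$W{\left(m,J \right)} = -1 + J m^{2}$ ($W{\left(m,J \right)} = m^{2} J - 1 = J m^{2} - 1 = -1 + J m^{2}$)
$A{\left(t \right)} = 5 + t^{3}$ ($A{\left(t \right)} = 6 + \left(-1 + t t^{2}\right) = 6 + \left(-1 + t^{3}\right) = 5 + t^{3}$)
$X{\left(U \right)} = 4$ ($X{\left(U \right)} = 4 + \left(U - U\right) = 4 + 0 = 4$)
$w = \frac{1}{4} \approx 0.25$
$\left(w - 849\right)^{2} = \left(\frac{1}{4} - 849\right)^{2} = \left(- \frac{3395}{4}\right)^{2} = \frac{11526025}{16}$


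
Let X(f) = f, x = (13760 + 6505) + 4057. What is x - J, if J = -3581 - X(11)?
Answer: 27914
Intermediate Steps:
x = 24322 (x = 20265 + 4057 = 24322)
J = -3592 (J = -3581 - 1*11 = -3581 - 11 = -3592)
x - J = 24322 - 1*(-3592) = 24322 + 3592 = 27914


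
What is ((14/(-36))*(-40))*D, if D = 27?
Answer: 420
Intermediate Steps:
((14/(-36))*(-40))*D = ((14/(-36))*(-40))*27 = ((14*(-1/36))*(-40))*27 = -7/18*(-40)*27 = (140/9)*27 = 420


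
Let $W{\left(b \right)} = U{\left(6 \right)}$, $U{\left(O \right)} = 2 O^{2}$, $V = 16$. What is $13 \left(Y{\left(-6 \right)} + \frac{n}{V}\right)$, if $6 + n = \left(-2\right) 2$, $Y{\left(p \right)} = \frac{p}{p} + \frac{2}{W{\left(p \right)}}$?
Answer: $\frac{377}{72} \approx 5.2361$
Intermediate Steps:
$W{\left(b \right)} = 72$ ($W{\left(b \right)} = 2 \cdot 6^{2} = 2 \cdot 36 = 72$)
$Y{\left(p \right)} = \frac{37}{36}$ ($Y{\left(p \right)} = \frac{p}{p} + \frac{2}{72} = 1 + 2 \cdot \frac{1}{72} = 1 + \frac{1}{36} = \frac{37}{36}$)
$n = -10$ ($n = -6 - 4 = -10$)
$13 \left(Y{\left(-6 \right)} + \frac{n}{V}\right) = 13 \left(\frac{37}{36} - \frac{10}{16}\right) = 13 \left(\frac{37}{36} - \frac{5}{8}\right) = 13 \cdot \frac{29}{72} = \frac{377}{72}$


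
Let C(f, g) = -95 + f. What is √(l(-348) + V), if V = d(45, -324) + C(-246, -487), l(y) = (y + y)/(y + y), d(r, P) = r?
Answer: I*√295 ≈ 17.176*I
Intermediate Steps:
l(y) = 1 (l(y) = (2*y)/((2*y)) = (2*y)*(1/(2*y)) = 1)
V = -296 (V = 45 + (-95 - 246) = 45 - 341 = -296)
√(l(-348) + V) = √(1 - 296) = √(-295) = I*√295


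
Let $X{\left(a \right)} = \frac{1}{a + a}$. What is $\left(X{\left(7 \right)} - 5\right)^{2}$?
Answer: $\frac{4761}{196} \approx 24.291$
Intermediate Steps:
$X{\left(a \right)} = \frac{1}{2 a}$
$\left(X{\left(7 \right)} - 5\right)^{2} = \left(\frac{1}{2 \cdot 7} - 5\right)^{2} = \left(\frac{1}{2} \cdot \frac{1}{7} - 5\right)^{2} = \left(\frac{1}{14} - 5\right)^{2} = \left(- \frac{69}{14}\right)^{2} = \frac{4761}{196}$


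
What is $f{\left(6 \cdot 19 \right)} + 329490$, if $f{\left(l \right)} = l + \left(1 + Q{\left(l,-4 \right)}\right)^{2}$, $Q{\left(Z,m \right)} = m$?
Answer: $329613$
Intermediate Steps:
$f{\left(l \right)} = 9 + l$ ($f{\left(l \right)} = l + \left(1 - 4\right)^{2} = l + \left(-3\right)^{2} = l + 9 = 9 + l$)
$f{\left(6 \cdot 19 \right)} + 329490 = \left(9 + 6 \cdot 19\right) + 329490 = \left(9 + 114\right) + 329490 = 123 + 329490 = 329613$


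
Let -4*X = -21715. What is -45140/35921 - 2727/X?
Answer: -13584568/7723015 ≈ -1.7590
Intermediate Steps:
X = 21715/4 (X = -1/4*(-21715) = 21715/4 ≈ 5428.8)
-45140/35921 - 2727/X = -45140/35921 - 2727/21715/4 = -45140*1/35921 - 2727*4/21715 = -45140/35921 - 108/215 = -13584568/7723015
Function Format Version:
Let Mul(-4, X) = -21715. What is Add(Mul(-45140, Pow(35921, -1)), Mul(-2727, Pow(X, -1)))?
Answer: Rational(-13584568, 7723015) ≈ -1.7590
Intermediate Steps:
X = Rational(21715, 4) (X = Mul(Rational(-1, 4), -21715) = Rational(21715, 4) ≈ 5428.8)
Add(Mul(-45140, Pow(35921, -1)), Mul(-2727, Pow(X, -1))) = Add(Mul(-45140, Pow(35921, -1)), Mul(-2727, Pow(Rational(21715, 4), -1))) = Add(Mul(-45140, Rational(1, 35921)), Mul(-2727, Rational(4, 21715))) = Add(Rational(-45140, 35921), Rational(-108, 215)) = Rational(-13584568, 7723015)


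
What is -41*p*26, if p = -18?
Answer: 19188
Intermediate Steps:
-41*p*26 = -41*(-18)*26 = 738*26 = 19188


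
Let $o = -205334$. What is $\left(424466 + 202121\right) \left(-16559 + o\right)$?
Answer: $-139035269191$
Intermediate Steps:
$\left(424466 + 202121\right) \left(-16559 + o\right) = \left(424466 + 202121\right) \left(-16559 - 205334\right) = 626587 \left(-221893\right) = -139035269191$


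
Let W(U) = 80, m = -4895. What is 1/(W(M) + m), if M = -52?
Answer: -1/4815 ≈ -0.00020768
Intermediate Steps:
1/(W(M) + m) = 1/(80 - 4895) = 1/(-4815) = -1/4815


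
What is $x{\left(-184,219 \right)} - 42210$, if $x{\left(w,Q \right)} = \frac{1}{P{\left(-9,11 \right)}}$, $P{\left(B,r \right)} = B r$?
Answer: $- \frac{4178791}{99} \approx -42210.0$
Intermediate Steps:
$x{\left(w,Q \right)} = - \frac{1}{99}$ ($x{\left(w,Q \right)} = \frac{1}{\left(-9\right) 11} = \frac{1}{-99} = - \frac{1}{99}$)
$x{\left(-184,219 \right)} - 42210 = - \frac{1}{99} - 42210 = - \frac{4178791}{99}$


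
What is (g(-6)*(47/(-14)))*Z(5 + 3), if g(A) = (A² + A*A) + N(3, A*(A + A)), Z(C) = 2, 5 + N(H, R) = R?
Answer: -6533/7 ≈ -933.29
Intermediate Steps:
N(H, R) = -5 + R
g(A) = -5 + 4*A² (g(A) = (A² + A*A) + (-5 + A*(A + A)) = (A² + A²) + (-5 + A*(2*A)) = 2*A² + (-5 + 2*A²) = -5 + 4*A²)
(g(-6)*(47/(-14)))*Z(5 + 3) = ((-5 + 4*(-6)²)*(47/(-14)))*2 = ((-5 + 4*36)*(47*(-1/14)))*2 = ((-5 + 144)*(-47/14))*2 = (139*(-47/14))*2 = -6533/14*2 = -6533/7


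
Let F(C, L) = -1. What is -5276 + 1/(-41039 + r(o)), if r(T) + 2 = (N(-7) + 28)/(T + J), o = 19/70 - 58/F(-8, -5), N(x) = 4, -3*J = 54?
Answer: -610392783383/115692339 ≈ -5276.0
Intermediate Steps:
J = -18 (J = -⅓*54 = -18)
o = 4079/70 (o = 19/70 - 58/(-1) = 19*(1/70) - 58*(-1) = 19/70 + 58 = 4079/70 ≈ 58.271)
r(T) = -2 + 32/(-18 + T) (r(T) = -2 + (4 + 28)/(T - 18) = -2 + 32/(-18 + T))
-5276 + 1/(-41039 + r(o)) = -5276 + 1/(-41039 + 2*(34 - 1*4079/70)/(-18 + 4079/70)) = -5276 + 1/(-41039 + 2*(34 - 4079/70)/(2819/70)) = -5276 + 1/(-41039 + 2*(70/2819)*(-1699/70)) = -5276 + 1/(-41039 - 3398/2819) = -5276 + 1/(-115692339/2819) = -5276 - 2819/115692339 = -610392783383/115692339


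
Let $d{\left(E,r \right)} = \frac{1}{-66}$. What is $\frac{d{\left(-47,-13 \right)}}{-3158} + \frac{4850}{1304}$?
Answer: $\frac{63179819}{16986882} \approx 3.7193$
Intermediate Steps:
$d{\left(E,r \right)} = - \frac{1}{66}$
$\frac{d{\left(-47,-13 \right)}}{-3158} + \frac{4850}{1304} = - \frac{1}{66 \left(-3158\right)} + \frac{4850}{1304} = \left(- \frac{1}{66}\right) \left(- \frac{1}{3158}\right) + 4850 \cdot \frac{1}{1304} = \frac{1}{208428} + \frac{2425}{652} = \frac{63179819}{16986882}$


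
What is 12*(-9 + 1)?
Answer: -96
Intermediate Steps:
12*(-9 + 1) = 12*(-8) = -96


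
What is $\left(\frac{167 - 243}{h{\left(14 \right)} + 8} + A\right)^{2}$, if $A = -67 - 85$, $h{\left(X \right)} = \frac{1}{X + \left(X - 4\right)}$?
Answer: $\frac{970945600}{37249} \approx 26066.0$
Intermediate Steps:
$h{\left(X \right)} = \frac{1}{-4 + 2 X}$ ($h{\left(X \right)} = \frac{1}{X + \left(-4 + X\right)} = \frac{1}{-4 + 2 X}$)
$A = -152$ ($A = -67 - 85 = -152$)
$\left(\frac{167 - 243}{h{\left(14 \right)} + 8} + A\right)^{2} = \left(\frac{167 - 243}{\frac{1}{2 \left(-2 + 14\right)} + 8} - 152\right)^{2} = \left(- \frac{76}{\frac{1}{2 \cdot 12} + 8} - 152\right)^{2} = \left(- \frac{76}{\frac{1}{2} \cdot \frac{1}{12} + 8} - 152\right)^{2} = \left(- \frac{76}{\frac{1}{24} + 8} - 152\right)^{2} = \left(- \frac{76}{\frac{193}{24}} - 152\right)^{2} = \left(\left(-76\right) \frac{24}{193} - 152\right)^{2} = \left(- \frac{1824}{193} - 152\right)^{2} = \left(- \frac{31160}{193}\right)^{2} = \frac{970945600}{37249}$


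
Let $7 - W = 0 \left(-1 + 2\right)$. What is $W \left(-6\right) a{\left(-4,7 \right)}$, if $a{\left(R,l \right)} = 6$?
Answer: $-252$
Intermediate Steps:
$W = 7$ ($W = 7 - 0 \left(-1 + 2\right) = 7 - 0 \cdot 1 = 7 - 0 = 7 + 0 = 7$)
$W \left(-6\right) a{\left(-4,7 \right)} = 7 \left(-6\right) 6 = \left(-42\right) 6 = -252$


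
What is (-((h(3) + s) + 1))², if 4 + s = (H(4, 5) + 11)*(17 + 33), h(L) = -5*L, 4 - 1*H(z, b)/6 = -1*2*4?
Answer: 17073424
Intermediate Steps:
H(z, b) = 72 (H(z, b) = 24 - 6*(-1*2)*4 = 24 - (-12)*4 = 24 - 6*(-8) = 24 + 48 = 72)
s = 4146 (s = -4 + (72 + 11)*(17 + 33) = -4 + 83*50 = -4 + 4150 = 4146)
(-((h(3) + s) + 1))² = (-((-5*3 + 4146) + 1))² = (-((-15 + 4146) + 1))² = (-(4131 + 1))² = (-1*4132)² = (-4132)² = 17073424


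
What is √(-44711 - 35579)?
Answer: I*√80290 ≈ 283.35*I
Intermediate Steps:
√(-44711 - 35579) = √(-80290) = I*√80290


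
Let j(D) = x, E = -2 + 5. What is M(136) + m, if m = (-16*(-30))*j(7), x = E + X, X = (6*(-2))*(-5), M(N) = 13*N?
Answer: 32008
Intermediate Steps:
X = 60 (X = -12*(-5) = 60)
E = 3
x = 63 (x = 3 + 60 = 63)
j(D) = 63
m = 30240 (m = -16*(-30)*63 = 480*63 = 30240)
M(136) + m = 13*136 + 30240 = 1768 + 30240 = 32008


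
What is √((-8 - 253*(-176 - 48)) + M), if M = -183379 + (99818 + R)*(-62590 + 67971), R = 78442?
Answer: √959090345 ≈ 30969.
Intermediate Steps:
M = 959033681 (M = -183379 + (99818 + 78442)*(-62590 + 67971) = -183379 + 178260*5381 = -183379 + 959217060 = 959033681)
√((-8 - 253*(-176 - 48)) + M) = √((-8 - 253*(-176 - 48)) + 959033681) = √((-8 - 253*(-224)) + 959033681) = √((-8 + 56672) + 959033681) = √(56664 + 959033681) = √959090345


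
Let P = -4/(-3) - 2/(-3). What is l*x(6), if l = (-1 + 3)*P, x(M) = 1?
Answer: 4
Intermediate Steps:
P = 2 (P = -4*(-⅓) - 2*(-⅓) = 4/3 + ⅔ = 2)
l = 4 (l = (-1 + 3)*2 = 2*2 = 4)
l*x(6) = 4*1 = 4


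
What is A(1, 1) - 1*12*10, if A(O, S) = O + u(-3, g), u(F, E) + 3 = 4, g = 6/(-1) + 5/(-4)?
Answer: -118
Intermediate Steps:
g = -29/4 (g = 6*(-1) + 5*(-¼) = -6 - 5/4 = -29/4 ≈ -7.2500)
u(F, E) = 1 (u(F, E) = -3 + 4 = 1)
A(O, S) = 1 + O (A(O, S) = O + 1 = 1 + O)
A(1, 1) - 1*12*10 = (1 + 1) - 1*12*10 = 2 - 12*10 = 2 - 120 = -118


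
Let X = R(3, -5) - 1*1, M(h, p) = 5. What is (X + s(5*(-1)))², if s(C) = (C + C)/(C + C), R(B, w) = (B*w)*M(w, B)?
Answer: 5625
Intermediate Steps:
R(B, w) = 5*B*w (R(B, w) = (B*w)*5 = 5*B*w)
s(C) = 1 (s(C) = (2*C)/((2*C)) = (2*C)*(1/(2*C)) = 1)
X = -76 (X = 5*3*(-5) - 1*1 = -75 - 1 = -76)
(X + s(5*(-1)))² = (-76 + 1)² = (-75)² = 5625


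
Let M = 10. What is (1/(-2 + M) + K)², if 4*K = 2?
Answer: 25/64 ≈ 0.39063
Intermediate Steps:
K = ½ (K = (¼)*2 = ½ ≈ 0.50000)
(1/(-2 + M) + K)² = (1/(-2 + 10) + ½)² = (1/8 + ½)² = (⅛ + ½)² = (5/8)² = 25/64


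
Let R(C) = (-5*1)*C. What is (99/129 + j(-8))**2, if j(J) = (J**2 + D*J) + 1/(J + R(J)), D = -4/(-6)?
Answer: 60256993729/17040384 ≈ 3536.1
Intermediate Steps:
R(C) = -5*C
D = 2/3 (D = -4*(-1/6) = 2/3 ≈ 0.66667)
j(J) = J**2 - 1/(4*J) + 2*J/3 (j(J) = (J**2 + 2*J/3) + 1/(J - 5*J) = (J**2 + 2*J/3) + 1/(-4*J) = (J**2 + 2*J/3) - 1/(4*J) = J**2 - 1/(4*J) + 2*J/3)
(99/129 + j(-8))**2 = (99/129 + ((-8)**2 - 1/4/(-8) + (2/3)*(-8)))**2 = (99*(1/129) + (64 - 1/4*(-1/8) - 16/3))**2 = (33/43 + (64 + 1/32 - 16/3))**2 = (33/43 + 5635/96)**2 = (245473/4128)**2 = 60256993729/17040384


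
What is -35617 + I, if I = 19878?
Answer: -15739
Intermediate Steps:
-35617 + I = -35617 + 19878 = -15739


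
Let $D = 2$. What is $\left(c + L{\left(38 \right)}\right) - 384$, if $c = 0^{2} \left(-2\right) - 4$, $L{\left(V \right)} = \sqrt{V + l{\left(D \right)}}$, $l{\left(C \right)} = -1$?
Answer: $-388 + \sqrt{37} \approx -381.92$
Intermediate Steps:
$L{\left(V \right)} = \sqrt{-1 + V}$ ($L{\left(V \right)} = \sqrt{V - 1} = \sqrt{-1 + V}$)
$c = -4$ ($c = 0 \left(-2\right) - 4 = 0 - 4 = -4$)
$\left(c + L{\left(38 \right)}\right) - 384 = \left(-4 + \sqrt{-1 + 38}\right) - 384 = \left(-4 + \sqrt{37}\right) - 384 = -388 + \sqrt{37}$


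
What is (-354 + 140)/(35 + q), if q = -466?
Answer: 214/431 ≈ 0.49652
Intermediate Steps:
(-354 + 140)/(35 + q) = (-354 + 140)/(35 - 466) = -214/(-431) = -214*(-1/431) = 214/431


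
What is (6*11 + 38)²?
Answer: 10816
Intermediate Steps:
(6*11 + 38)² = (66 + 38)² = 104² = 10816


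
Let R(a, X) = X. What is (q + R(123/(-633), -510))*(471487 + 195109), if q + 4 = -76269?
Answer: -51183240668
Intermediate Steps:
q = -76273 (q = -4 - 76269 = -76273)
(q + R(123/(-633), -510))*(471487 + 195109) = (-76273 - 510)*(471487 + 195109) = -76783*666596 = -51183240668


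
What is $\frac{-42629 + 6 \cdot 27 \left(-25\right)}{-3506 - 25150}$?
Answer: $\frac{46679}{28656} \approx 1.6289$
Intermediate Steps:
$\frac{-42629 + 6 \cdot 27 \left(-25\right)}{-3506 - 25150} = \frac{-42629 + 162 \left(-25\right)}{-28656} = \left(-42629 - 4050\right) \left(- \frac{1}{28656}\right) = \left(-46679\right) \left(- \frac{1}{28656}\right) = \frac{46679}{28656}$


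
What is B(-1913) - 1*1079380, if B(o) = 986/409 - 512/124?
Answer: -13685480806/12679 ≈ -1.0794e+6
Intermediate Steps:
B(o) = -21786/12679 (B(o) = 986*(1/409) - 512*1/124 = 986/409 - 128/31 = -21786/12679)
B(-1913) - 1*1079380 = -21786/12679 - 1*1079380 = -21786/12679 - 1079380 = -13685480806/12679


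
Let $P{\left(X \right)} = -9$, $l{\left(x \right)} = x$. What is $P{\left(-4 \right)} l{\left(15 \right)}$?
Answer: $-135$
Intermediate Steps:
$P{\left(-4 \right)} l{\left(15 \right)} = \left(-9\right) 15 = -135$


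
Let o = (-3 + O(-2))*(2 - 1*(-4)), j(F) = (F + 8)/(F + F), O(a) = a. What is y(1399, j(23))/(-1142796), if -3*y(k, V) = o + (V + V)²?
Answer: -14909/1813617252 ≈ -8.2206e-6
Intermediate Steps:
j(F) = (8 + F)/(2*F) (j(F) = (8 + F)/((2*F)) = (8 + F)*(1/(2*F)) = (8 + F)/(2*F))
o = -30 (o = (-3 - 2)*(2 - 1*(-4)) = -5*(2 + 4) = -5*6 = -30)
y(k, V) = 10 - 4*V²/3 (y(k, V) = -(-30 + (V + V)²)/3 = -(-30 + (2*V)²)/3 = -(-30 + 4*V²)/3 = 10 - 4*V²/3)
y(1399, j(23))/(-1142796) = (10 - 4*(8 + 23)²/2116/3)/(-1142796) = (10 - 4*((½)*(1/23)*31)²/3)*(-1/1142796) = (10 - 4*(31/46)²/3)*(-1/1142796) = (10 - 4/3*961/2116)*(-1/1142796) = (10 - 961/1587)*(-1/1142796) = (14909/1587)*(-1/1142796) = -14909/1813617252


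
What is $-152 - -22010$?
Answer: $21858$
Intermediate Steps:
$-152 - -22010 = -152 + 22010 = 21858$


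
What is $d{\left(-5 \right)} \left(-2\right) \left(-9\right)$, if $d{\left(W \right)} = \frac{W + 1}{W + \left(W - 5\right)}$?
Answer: $\frac{24}{5} \approx 4.8$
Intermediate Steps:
$d{\left(W \right)} = \frac{1 + W}{-5 + 2 W}$ ($d{\left(W \right)} = \frac{1 + W}{W + \left(-5 + W\right)} = \frac{1 + W}{-5 + 2 W}$)
$d{\left(-5 \right)} \left(-2\right) \left(-9\right) = \frac{1 - 5}{-5 + 2 \left(-5\right)} \left(-2\right) \left(-9\right) = \frac{1}{-5 - 10} \left(-4\right) \left(-2\right) \left(-9\right) = \frac{1}{-15} \left(-4\right) \left(-2\right) \left(-9\right) = \left(- \frac{1}{15}\right) \left(-4\right) \left(-2\right) \left(-9\right) = \frac{4}{15} \left(-2\right) \left(-9\right) = \left(- \frac{8}{15}\right) \left(-9\right) = \frac{24}{5}$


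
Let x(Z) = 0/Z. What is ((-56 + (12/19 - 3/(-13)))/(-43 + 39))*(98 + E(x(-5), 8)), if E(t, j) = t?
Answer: 667331/494 ≈ 1350.9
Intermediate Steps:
x(Z) = 0
((-56 + (12/19 - 3/(-13)))/(-43 + 39))*(98 + E(x(-5), 8)) = ((-56 + (12/19 - 3/(-13)))/(-43 + 39))*(98 + 0) = ((-56 + (12*(1/19) - 3*(-1/13)))/(-4))*98 = ((-56 + (12/19 + 3/13))*(-1/4))*98 = ((-56 + 213/247)*(-1/4))*98 = -13619/247*(-1/4)*98 = (13619/988)*98 = 667331/494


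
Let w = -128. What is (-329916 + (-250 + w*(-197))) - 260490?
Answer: -565440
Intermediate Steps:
(-329916 + (-250 + w*(-197))) - 260490 = (-329916 + (-250 - 128*(-197))) - 260490 = (-329916 + (-250 + 25216)) - 260490 = (-329916 + 24966) - 260490 = -304950 - 260490 = -565440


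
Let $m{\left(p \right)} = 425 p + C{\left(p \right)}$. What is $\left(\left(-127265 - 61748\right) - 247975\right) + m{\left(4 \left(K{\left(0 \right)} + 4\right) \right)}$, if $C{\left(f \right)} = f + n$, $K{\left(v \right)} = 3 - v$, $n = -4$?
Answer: $-425064$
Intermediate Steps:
$C{\left(f \right)} = -4 + f$ ($C{\left(f \right)} = f - 4 = -4 + f$)
$m{\left(p \right)} = -4 + 426 p$ ($m{\left(p \right)} = 425 p + \left(-4 + p\right) = -4 + 426 p$)
$\left(\left(-127265 - 61748\right) - 247975\right) + m{\left(4 \left(K{\left(0 \right)} + 4\right) \right)} = \left(\left(-127265 - 61748\right) - 247975\right) - \left(4 - 426 \cdot 4 \left(\left(3 - 0\right) + 4\right)\right) = \left(\left(-127265 - 61748\right) - 247975\right) - \left(4 - 426 \cdot 4 \left(\left(3 + 0\right) + 4\right)\right) = \left(-189013 - 247975\right) - \left(4 - 426 \cdot 4 \left(3 + 4\right)\right) = -436988 - \left(4 - 426 \cdot 4 \cdot 7\right) = -436988 + \left(-4 + 426 \cdot 28\right) = -436988 + \left(-4 + 11928\right) = -436988 + 11924 = -425064$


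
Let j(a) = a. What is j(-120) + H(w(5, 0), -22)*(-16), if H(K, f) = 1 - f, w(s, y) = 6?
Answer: -488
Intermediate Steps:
j(-120) + H(w(5, 0), -22)*(-16) = -120 + (1 - 1*(-22))*(-16) = -120 + (1 + 22)*(-16) = -120 + 23*(-16) = -120 - 368 = -488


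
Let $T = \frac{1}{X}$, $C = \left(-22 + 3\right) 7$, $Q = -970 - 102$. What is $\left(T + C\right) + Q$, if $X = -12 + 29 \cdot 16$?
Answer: $- \frac{544659}{452} \approx -1205.0$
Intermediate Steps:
$Q = -1072$ ($Q = -970 - 102 = -1072$)
$C = -133$ ($C = \left(-19\right) 7 = -133$)
$X = 452$ ($X = -12 + 464 = 452$)
$T = \frac{1}{452} \approx 0.0022124$
$\left(T + C\right) + Q = \left(\frac{1}{452} - 133\right) - 1072 = - \frac{60115}{452} - 1072 = - \frac{544659}{452}$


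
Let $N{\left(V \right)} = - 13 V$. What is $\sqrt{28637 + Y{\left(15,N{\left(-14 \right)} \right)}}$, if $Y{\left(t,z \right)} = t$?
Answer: $2 \sqrt{7163} \approx 169.27$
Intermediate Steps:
$\sqrt{28637 + Y{\left(15,N{\left(-14 \right)} \right)}} = \sqrt{28637 + 15} = \sqrt{28652} = 2 \sqrt{7163}$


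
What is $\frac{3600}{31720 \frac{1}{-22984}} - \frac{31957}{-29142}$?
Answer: $- \frac{4635125663}{1777662} \approx -2607.4$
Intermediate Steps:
$\frac{3600}{31720 \frac{1}{-22984}} - \frac{31957}{-29142} = \frac{3600}{31720 \left(- \frac{1}{22984}\right)} - - \frac{31957}{29142} = \frac{3600}{- \frac{305}{221}} + \frac{31957}{29142} = 3600 \left(- \frac{221}{305}\right) + \frac{31957}{29142} = - \frac{159120}{61} + \frac{31957}{29142} = - \frac{4635125663}{1777662}$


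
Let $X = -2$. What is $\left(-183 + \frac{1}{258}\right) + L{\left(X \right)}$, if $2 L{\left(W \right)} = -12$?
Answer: $- \frac{48761}{258} \approx -189.0$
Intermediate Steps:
$L{\left(W \right)} = -6$ ($L{\left(W \right)} = \frac{1}{2} \left(-12\right) = -6$)
$\left(-183 + \frac{1}{258}\right) + L{\left(X \right)} = \left(-183 + \frac{1}{258}\right) - 6 = - \frac{47213}{258} - 6 = - \frac{48761}{258}$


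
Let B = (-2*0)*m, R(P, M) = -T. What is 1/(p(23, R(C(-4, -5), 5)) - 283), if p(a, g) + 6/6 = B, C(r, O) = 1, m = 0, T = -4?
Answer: -1/284 ≈ -0.0035211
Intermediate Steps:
R(P, M) = 4 (R(P, M) = -1*(-4) = 4)
B = 0 (B = -2*0*0 = 0*0 = 0)
p(a, g) = -1 (p(a, g) = -1 + 0 = -1)
1/(p(23, R(C(-4, -5), 5)) - 283) = 1/(-1 - 283) = 1/(-284) = -1/284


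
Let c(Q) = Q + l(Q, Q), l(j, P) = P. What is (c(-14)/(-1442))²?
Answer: 4/10609 ≈ 0.00037704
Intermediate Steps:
c(Q) = 2*Q (c(Q) = Q + Q = 2*Q)
(c(-14)/(-1442))² = ((2*(-14))/(-1442))² = (-28*(-1/1442))² = (2/103)² = 4/10609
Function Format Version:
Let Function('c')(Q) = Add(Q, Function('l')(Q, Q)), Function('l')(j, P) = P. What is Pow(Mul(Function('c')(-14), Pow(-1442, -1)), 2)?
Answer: Rational(4, 10609) ≈ 0.00037704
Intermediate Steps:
Function('c')(Q) = Mul(2, Q) (Function('c')(Q) = Add(Q, Q) = Mul(2, Q))
Pow(Mul(Function('c')(-14), Pow(-1442, -1)), 2) = Pow(Mul(Mul(2, -14), Pow(-1442, -1)), 2) = Pow(Mul(-28, Rational(-1, 1442)), 2) = Pow(Rational(2, 103), 2) = Rational(4, 10609)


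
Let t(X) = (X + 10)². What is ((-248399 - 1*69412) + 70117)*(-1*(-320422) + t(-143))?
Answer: -83748066034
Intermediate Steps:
t(X) = (10 + X)²
((-248399 - 1*69412) + 70117)*(-1*(-320422) + t(-143)) = ((-248399 - 1*69412) + 70117)*(-1*(-320422) + (10 - 143)²) = ((-248399 - 69412) + 70117)*(320422 + (-133)²) = (-317811 + 70117)*(320422 + 17689) = -247694*338111 = -83748066034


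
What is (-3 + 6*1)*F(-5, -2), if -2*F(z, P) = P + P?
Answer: 6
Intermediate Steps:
F(z, P) = -P (F(z, P) = -(P + P)/2 = -P)
(-3 + 6*1)*F(-5, -2) = (-3 + 6*1)*(-1*(-2)) = (-3 + 6)*2 = 3*2 = 6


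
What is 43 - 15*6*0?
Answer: 43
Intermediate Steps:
43 - 15*6*0 = 43 - 90*0 = 43 + 0 = 43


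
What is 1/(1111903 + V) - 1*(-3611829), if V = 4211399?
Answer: 19226856539359/5323302 ≈ 3.6118e+6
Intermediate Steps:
1/(1111903 + V) - 1*(-3611829) = 1/(1111903 + 4211399) - 1*(-3611829) = 1/5323302 + 3611829 = 19226856539359/5323302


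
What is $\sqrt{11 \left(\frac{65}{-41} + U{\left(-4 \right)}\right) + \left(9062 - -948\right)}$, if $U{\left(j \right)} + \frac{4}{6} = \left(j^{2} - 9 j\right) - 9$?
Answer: $\frac{\sqrt{158222526}}{123} \approx 102.27$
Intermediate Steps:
$U{\left(j \right)} = - \frac{29}{3} + j^{2} - 9 j$ ($U{\left(j \right)} = - \frac{2}{3} - \left(9 - j^{2} + 9 j\right) = - \frac{29}{3} + j^{2} - 9 j$)
$\sqrt{11 \left(\frac{65}{-41} + U{\left(-4 \right)}\right) + \left(9062 - -948\right)} = \sqrt{11 \left(\frac{65}{-41} - \left(- \frac{79}{3} - 16\right)\right) + \left(9062 - -948\right)} = \sqrt{11 \left(65 \left(- \frac{1}{41}\right) + \left(- \frac{29}{3} + 16 + 36\right)\right) + \left(9062 + 948\right)} = \sqrt{11 \left(- \frac{65}{41} + \frac{127}{3}\right) + 10010} = \sqrt{11 \cdot \frac{5012}{123} + 10010} = \sqrt{\frac{55132}{123} + 10010} = \sqrt{\frac{1286362}{123}} = \frac{\sqrt{158222526}}{123}$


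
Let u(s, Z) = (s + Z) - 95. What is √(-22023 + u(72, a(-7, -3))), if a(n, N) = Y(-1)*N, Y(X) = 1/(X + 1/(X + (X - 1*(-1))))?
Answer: I*√88178/2 ≈ 148.47*I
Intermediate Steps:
Y(X) = 1/(X + 1/(1 + 2*X)) (Y(X) = 1/(X + 1/(X + (X + 1))) = 1/(X + 1/(X + (1 + X))) = 1/(X + 1/(1 + 2*X)))
a(n, N) = -N/2 (a(n, N) = ((1 + 2*(-1))/(1 - 1 + 2*(-1)²))*N = ((1 - 2)/(1 - 1 + 2*1))*N = (-1/(1 - 1 + 2))*N = (-1/2)*N = ((½)*(-1))*N = -N/2)
u(s, Z) = -95 + Z + s (u(s, Z) = (Z + s) - 95 = -95 + Z + s)
√(-22023 + u(72, a(-7, -3))) = √(-22023 + (-95 - ½*(-3) + 72)) = √(-22023 + (-95 + 3/2 + 72)) = √(-22023 - 43/2) = √(-44089/2) = I*√88178/2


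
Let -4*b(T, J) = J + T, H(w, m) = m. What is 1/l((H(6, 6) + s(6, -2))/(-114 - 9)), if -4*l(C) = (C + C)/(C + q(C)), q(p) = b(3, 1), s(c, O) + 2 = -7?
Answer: 80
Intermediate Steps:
b(T, J) = -J/4 - T/4 (b(T, J) = -(J + T)/4 = -J/4 - T/4)
s(c, O) = -9 (s(c, O) = -2 - 7 = -9)
q(p) = -1 (q(p) = -¼*1 - ¼*3 = -¼ - ¾ = -1)
l(C) = -C/(2*(-1 + C)) (l(C) = -(C + C)/(4*(C - 1)) = -2*C/(4*(-1 + C)) = -C/(2*(-1 + C)))
1/l((H(6, 6) + s(6, -2))/(-114 - 9)) = 1/(-(6 - 9)/(-114 - 9)/(-2 + 2*((6 - 9)/(-114 - 9)))) = 1/(-(-3/(-123))/(-2 + 2*(-3/(-123)))) = 1/(-(-3*(-1/123))/(-2 + 2*(-3*(-1/123)))) = 1/(-1*1/41/(-2 + 2*(1/41))) = 1/(-1*1/41/(-2 + 2/41)) = 1/(-1*1/41/(-80/41)) = 1/(-1*1/41*(-41/80)) = 1/(1/80) = 80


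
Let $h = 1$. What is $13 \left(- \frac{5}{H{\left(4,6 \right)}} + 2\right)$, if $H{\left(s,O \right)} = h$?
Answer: $-39$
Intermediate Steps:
$H{\left(s,O \right)} = 1$
$13 \left(- \frac{5}{H{\left(4,6 \right)}} + 2\right) = 13 \left(- \frac{5}{1} + 2\right) = 13 \left(\left(-5\right) 1 + 2\right) = 13 \left(-5 + 2\right) = 13 \left(-3\right) = -39$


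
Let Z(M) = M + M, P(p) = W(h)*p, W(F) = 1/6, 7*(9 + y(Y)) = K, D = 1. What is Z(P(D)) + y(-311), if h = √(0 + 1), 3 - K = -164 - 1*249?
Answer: 1066/21 ≈ 50.762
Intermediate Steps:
K = 416 (K = 3 - (-164 - 1*249) = 3 - (-164 - 249) = 3 - 1*(-413) = 3 + 413 = 416)
y(Y) = 353/7 (y(Y) = -9 + (⅐)*416 = -9 + 416/7 = 353/7)
h = 1 (h = √1 = 1)
W(F) = ⅙
P(p) = p/6
Z(M) = 2*M
Z(P(D)) + y(-311) = 2*((⅙)*1) + 353/7 = 2*(⅙) + 353/7 = ⅓ + 353/7 = 1066/21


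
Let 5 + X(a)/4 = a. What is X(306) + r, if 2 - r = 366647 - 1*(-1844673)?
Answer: -2210114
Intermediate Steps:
X(a) = -20 + 4*a
r = -2211318 (r = 2 - (366647 - 1*(-1844673)) = 2 - (366647 + 1844673) = 2 - 1*2211320 = 2 - 2211320 = -2211318)
X(306) + r = (-20 + 4*306) - 2211318 = (-20 + 1224) - 2211318 = 1204 - 2211318 = -2210114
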